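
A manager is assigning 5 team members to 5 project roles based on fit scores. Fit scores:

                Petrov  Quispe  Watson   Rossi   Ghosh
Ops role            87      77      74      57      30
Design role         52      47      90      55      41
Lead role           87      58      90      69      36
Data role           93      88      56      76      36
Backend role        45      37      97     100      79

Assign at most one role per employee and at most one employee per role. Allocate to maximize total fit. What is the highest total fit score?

Max total: 413 pts

Optimal: Petrov→Ops role (87 pts), Quispe→Data role (88 pts), Watson→Design role (90 pts), Rossi→Lead role (69 pts), Ghosh→Backend role (79 pts) — total 87+88+90+69+79 = 413 pts.
Row-greedy (each employee in turn takes its best remaining role) gives 377 pts, worse by 36.
Next-best assignment: Petrov→Lead role, Quispe→Ops role, Watson→Design role, Rossi→Data role, Ghosh→Backend role = 409 pts.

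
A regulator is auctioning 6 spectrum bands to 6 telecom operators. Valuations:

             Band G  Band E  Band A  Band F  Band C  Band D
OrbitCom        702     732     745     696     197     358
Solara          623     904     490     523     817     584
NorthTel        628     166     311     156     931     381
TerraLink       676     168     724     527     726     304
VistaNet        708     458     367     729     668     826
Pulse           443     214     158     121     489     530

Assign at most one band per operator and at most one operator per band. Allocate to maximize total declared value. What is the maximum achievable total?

This is the linear assignment problem.
Optimal: OrbitCom→Band F ($696M), Solara→Band E ($904M), NorthTel→Band C ($931M), TerraLink→Band A ($724M), VistaNet→Band D ($826M), Pulse→Band G ($443M) — total 696+904+931+724+826+443 = $4524M.
Max-entry greedy (repeatedly take the single best remaining cell) gives $4203M, worse by 321.
Next-best assignment: OrbitCom→Band G, Solara→Band E, NorthTel→Band C, TerraLink→Band A, VistaNet→Band F, Pulse→Band D = $4520M.
Swapping Pulse↔OrbitCom (Pulse→Band F $121M, OrbitCom→Band G $702M) loses 316.

Maximum total: $4524M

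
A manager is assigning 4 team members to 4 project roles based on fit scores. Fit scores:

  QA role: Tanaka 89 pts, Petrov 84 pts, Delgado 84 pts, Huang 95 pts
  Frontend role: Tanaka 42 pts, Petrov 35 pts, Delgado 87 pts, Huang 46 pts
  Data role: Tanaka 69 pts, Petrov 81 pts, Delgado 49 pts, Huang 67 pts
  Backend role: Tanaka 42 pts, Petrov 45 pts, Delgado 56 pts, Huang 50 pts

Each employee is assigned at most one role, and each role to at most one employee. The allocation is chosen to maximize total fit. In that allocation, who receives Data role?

Petrov receives Data role.

This is the linear assignment problem.
Optimal: Tanaka→QA role (89 pts), Petrov→Data role (81 pts), Delgado→Frontend role (87 pts), Huang→Backend role (50 pts) — total 89+81+87+50 = 307 pts.
Max-entry greedy (repeatedly take the single best remaining cell) gives 305 pts, worse by 2.
Every other assignment is strictly worse.
Petrov's own top role is QA role (84 pts), but forcing Petrov→QA role and reassigning the rest optimally gives only 290 pts — worse by 17.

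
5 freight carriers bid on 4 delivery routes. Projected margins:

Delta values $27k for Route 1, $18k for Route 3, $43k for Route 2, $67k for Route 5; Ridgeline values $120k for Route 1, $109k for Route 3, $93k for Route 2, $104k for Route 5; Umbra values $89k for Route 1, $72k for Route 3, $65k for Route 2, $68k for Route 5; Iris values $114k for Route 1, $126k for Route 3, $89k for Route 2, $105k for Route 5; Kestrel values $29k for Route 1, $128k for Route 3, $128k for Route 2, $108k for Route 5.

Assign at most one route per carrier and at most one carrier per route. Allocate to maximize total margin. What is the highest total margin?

Optimal: Umbra→Route 1 ($89k), Iris→Route 3 ($126k), Kestrel→Route 2 ($128k), Ridgeline→Route 5 ($104k) — total 89+126+128+104 = $447k.
Swapping Kestrel↔Iris (Kestrel→Route 3 $128k, Iris→Route 2 $89k) loses 37.
Every other assignment is strictly worse.

Maximum total: $447k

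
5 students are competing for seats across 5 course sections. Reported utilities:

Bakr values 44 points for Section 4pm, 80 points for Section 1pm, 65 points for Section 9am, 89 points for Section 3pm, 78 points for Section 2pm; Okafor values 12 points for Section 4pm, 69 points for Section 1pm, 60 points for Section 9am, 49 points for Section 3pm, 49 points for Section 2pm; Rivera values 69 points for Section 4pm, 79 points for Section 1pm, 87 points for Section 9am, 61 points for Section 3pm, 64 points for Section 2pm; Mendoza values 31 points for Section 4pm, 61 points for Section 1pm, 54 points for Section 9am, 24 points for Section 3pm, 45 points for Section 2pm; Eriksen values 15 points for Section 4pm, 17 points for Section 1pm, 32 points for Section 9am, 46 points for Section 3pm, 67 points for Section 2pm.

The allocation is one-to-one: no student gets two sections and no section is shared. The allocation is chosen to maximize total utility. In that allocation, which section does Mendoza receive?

Optimal: Bakr→Section 3pm (89 points), Okafor→Section 1pm (69 points), Rivera→Section 4pm (69 points), Mendoza→Section 9am (54 points), Eriksen→Section 2pm (67 points) — total 89+69+69+54+67 = 348 points.
Row-greedy (each student in turn takes its best remaining section) gives 305 points, worse by 43.
Next-best assignment: Bakr→Section 3pm, Okafor→Section 9am, Rivera→Section 4pm, Mendoza→Section 1pm, Eriksen→Section 2pm = 346 points.
No other one-to-one assignment exceeds 348 points.
Mendoza's own top section is Section 1pm (61 points), but forcing Mendoza→Section 1pm and reassigning the rest optimally gives only 346 points — worse by 2.

Mendoza receives Section 9am.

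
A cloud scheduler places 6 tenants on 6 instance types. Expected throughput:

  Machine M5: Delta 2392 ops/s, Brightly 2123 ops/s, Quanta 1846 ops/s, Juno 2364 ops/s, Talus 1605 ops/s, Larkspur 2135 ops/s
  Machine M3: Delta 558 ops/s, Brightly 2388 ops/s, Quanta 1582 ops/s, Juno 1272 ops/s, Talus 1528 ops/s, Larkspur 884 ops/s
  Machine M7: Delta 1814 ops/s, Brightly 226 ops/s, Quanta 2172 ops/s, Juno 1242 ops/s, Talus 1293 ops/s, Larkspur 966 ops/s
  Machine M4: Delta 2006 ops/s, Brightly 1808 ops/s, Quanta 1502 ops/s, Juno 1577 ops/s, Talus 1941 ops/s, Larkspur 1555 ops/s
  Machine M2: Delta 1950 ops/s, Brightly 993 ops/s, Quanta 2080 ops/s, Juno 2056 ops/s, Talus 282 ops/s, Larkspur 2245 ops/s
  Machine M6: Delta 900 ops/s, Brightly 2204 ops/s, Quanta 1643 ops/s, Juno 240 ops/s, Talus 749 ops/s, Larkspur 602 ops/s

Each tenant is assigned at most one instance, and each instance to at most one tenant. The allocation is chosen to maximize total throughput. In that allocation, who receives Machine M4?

Delta receives Machine M4.

Optimal: Delta→Machine M4 (2006 ops/s), Brightly→Machine M6 (2204 ops/s), Quanta→Machine M7 (2172 ops/s), Juno→Machine M5 (2364 ops/s), Talus→Machine M3 (1528 ops/s), Larkspur→Machine M2 (2245 ops/s) — total 2006+2204+2172+2364+1528+2245 = 12519 ops/s.
Max-entry greedy (repeatedly take the single best remaining cell) gives 11378 ops/s, worse by 1141.
Swapping Juno↔Quanta (Juno→Machine M7 1242 ops/s, Quanta→Machine M5 1846 ops/s) loses 1448.
Delta's own top instance is Machine M5 (2392 ops/s), but forcing Delta→Machine M5 and reassigning the rest optimally gives only 12226 ops/s — worse by 293.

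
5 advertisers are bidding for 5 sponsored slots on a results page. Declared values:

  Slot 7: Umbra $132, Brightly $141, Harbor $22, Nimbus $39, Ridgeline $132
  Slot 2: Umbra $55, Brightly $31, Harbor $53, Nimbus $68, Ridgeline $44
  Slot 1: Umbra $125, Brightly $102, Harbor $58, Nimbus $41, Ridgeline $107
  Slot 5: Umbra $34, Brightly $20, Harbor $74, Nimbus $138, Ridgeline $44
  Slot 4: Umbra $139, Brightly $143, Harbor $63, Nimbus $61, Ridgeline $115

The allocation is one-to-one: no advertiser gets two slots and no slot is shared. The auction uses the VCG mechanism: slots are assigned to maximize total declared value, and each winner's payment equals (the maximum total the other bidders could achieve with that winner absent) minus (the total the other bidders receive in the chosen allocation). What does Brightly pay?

Brightly pays $19.

Efficient allocation: Umbra→Slot 1 ($125), Brightly→Slot 4 ($143), Harbor→Slot 2 ($53), Nimbus→Slot 5 ($138), Ridgeline→Slot 7 ($132); total welfare W = $591.
Brightly receives Slot 4 at value $143, so the others get W − 143 = $448.
Without Brightly: best allocation of the remaining 4 bidders over all 5 slots is Umbra→Slot 4 ($139), Harbor→Slot 1 ($58), Nimbus→Slot 5 ($138), Ridgeline→Slot 7 ($132), total $467.
VCG payment = (others' best without Brightly) − (others' welfare with Brightly) = 467 − 448 = $19.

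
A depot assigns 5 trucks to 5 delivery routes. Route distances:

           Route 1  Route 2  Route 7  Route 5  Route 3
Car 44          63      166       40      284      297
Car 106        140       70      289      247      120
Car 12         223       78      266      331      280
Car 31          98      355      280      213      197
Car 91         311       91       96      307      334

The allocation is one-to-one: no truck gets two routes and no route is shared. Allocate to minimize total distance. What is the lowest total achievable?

This is a one-to-one assignment (minimum-cost bipartite matching).
Optimal: Car 44→Route 1 (63 km), Car 106→Route 3 (120 km), Car 12→Route 2 (78 km), Car 31→Route 5 (213 km), Car 91→Route 7 (96 km) — total 63+120+78+213+96 = 570 km.
Min-entry greedy (repeatedly take the single cheapest remaining cell) gives 795 km, worse by 225.
Next-best assignment: Car 44→Route 7, Car 106→Route 3, Car 12→Route 2, Car 31→Route 1, Car 91→Route 5 = 643 km.
Checked against all permutations: 570 km is optimal.

Minimum total: 570 km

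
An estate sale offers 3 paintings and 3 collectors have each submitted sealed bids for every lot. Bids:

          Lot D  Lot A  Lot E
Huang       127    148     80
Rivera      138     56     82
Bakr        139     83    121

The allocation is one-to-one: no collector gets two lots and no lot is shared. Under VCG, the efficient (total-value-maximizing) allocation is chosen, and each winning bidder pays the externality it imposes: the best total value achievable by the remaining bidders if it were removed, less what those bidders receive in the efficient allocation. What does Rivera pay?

Rivera pays $18.

Efficient allocation: Huang→Lot A ($148), Rivera→Lot D ($138), Bakr→Lot E ($121); total welfare W = $407.
Rivera receives Lot D at value $138, so the others get W − 138 = $269.
Without Rivera: best allocation of the remaining 2 bidders over all 3 lots is Huang→Lot A ($148), Bakr→Lot D ($139), total $287.
VCG payment = (others' best without Rivera) − (others' welfare with Rivera) = 287 − 269 = $18.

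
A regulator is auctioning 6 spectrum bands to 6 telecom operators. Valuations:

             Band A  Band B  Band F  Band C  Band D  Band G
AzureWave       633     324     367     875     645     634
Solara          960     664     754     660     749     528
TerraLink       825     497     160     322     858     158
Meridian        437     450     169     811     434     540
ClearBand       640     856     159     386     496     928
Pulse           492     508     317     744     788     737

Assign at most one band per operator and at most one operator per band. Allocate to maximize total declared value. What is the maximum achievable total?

Max total: $4668M

Optimal: AzureWave→Band G ($634M), Solara→Band F ($754M), TerraLink→Band A ($825M), Meridian→Band C ($811M), ClearBand→Band B ($856M), Pulse→Band D ($788M) — total 634+754+825+811+856+788 = $4668M.
Row-greedy (each operator in turn takes its best remaining band) gives $4406M, worse by 262.
Next-best assignment: AzureWave→Band A, Solara→Band F, TerraLink→Band D, Meridian→Band C, ClearBand→Band B, Pulse→Band G = $4649M.
Swapping Pulse↔Solara (Pulse→Band F $317M, Solara→Band D $749M) loses 476.
Every other assignment is strictly worse.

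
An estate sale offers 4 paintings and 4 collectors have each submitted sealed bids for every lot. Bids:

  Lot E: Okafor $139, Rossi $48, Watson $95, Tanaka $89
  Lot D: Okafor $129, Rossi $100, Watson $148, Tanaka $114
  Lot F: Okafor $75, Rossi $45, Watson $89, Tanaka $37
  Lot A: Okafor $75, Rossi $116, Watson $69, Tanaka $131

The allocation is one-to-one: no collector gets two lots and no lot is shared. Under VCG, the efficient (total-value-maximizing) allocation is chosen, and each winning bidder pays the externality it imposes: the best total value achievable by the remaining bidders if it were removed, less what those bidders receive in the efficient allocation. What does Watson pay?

Watson pays $55.

Efficient allocation: Okafor→Lot E ($139), Rossi→Lot F ($45), Watson→Lot D ($148), Tanaka→Lot A ($131); total welfare W = $463.
Watson receives Lot D at value $148, so the others get W − 148 = $315.
Without Watson: best allocation of the remaining 3 bidders over all 4 lots is Okafor→Lot E ($139), Rossi→Lot D ($100), Tanaka→Lot A ($131), total $370.
VCG payment = (others' best without Watson) − (others' welfare with Watson) = 370 − 315 = $55.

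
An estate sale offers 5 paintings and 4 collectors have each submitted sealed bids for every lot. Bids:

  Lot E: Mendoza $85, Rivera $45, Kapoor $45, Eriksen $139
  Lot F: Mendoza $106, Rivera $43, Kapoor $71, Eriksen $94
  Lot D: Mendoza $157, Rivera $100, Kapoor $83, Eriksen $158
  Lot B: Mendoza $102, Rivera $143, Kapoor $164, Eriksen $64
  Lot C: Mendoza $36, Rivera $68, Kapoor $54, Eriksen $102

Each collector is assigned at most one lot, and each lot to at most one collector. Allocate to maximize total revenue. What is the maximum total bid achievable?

Max total: $528

Optimal: Mendoza→Lot D ($157), Rivera→Lot C ($68), Kapoor→Lot B ($164), Eriksen→Lot E ($139) — total 157+68+164+139 = $528.
Column-greedy (each lot in turn goes to its best remaining collector) gives $509, worse by 19.
Next-best assignment: Mendoza→Lot D, Rivera→Lot B, Kapoor→Lot F, Eriksen→Lot E = $510.
Swapping Mendoza↔Rivera (Mendoza→Lot C $36, Rivera→Lot D $100) loses 89.
No other one-to-one assignment exceeds $528.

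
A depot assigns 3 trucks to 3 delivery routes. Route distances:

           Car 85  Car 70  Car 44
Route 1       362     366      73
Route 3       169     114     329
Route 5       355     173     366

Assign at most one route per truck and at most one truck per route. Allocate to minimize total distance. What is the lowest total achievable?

Minimum total: 415 km

Optimal: Car 85→Route 3 (169 km), Car 70→Route 5 (173 km), Car 44→Route 1 (73 km) — total 169+173+73 = 415 km.
Min-entry greedy (repeatedly take the single cheapest remaining cell) gives 542 km, worse by 127.
Next-best assignment: Car 85→Route 5, Car 70→Route 3, Car 44→Route 1 = 542 km.
Swapping Car 85↔Car 70 (Car 85→Route 5 355 km, Car 70→Route 3 114 km) adds 127.
Checked against all permutations: 415 km is optimal.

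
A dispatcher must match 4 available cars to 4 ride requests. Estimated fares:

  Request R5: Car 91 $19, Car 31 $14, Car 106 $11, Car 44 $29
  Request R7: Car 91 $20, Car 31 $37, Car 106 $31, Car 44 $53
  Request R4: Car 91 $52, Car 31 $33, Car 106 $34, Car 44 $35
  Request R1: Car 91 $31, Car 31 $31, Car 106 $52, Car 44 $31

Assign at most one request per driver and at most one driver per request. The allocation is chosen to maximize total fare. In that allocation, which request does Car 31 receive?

Car 31 receives Request R5.

Optimal: Car 91→Request R4 ($52), Car 31→Request R5 ($14), Car 106→Request R1 ($52), Car 44→Request R7 ($53) — total 52+14+52+53 = $171.
Column-greedy (each request in turn goes to its best remaining driver) gives $170, worse by 1.
No other one-to-one assignment exceeds $171.
Car 31's own top request is Request R7 ($37), but forcing Car 31→Request R7 and reassigning the rest optimally gives only $170 — worse by 1.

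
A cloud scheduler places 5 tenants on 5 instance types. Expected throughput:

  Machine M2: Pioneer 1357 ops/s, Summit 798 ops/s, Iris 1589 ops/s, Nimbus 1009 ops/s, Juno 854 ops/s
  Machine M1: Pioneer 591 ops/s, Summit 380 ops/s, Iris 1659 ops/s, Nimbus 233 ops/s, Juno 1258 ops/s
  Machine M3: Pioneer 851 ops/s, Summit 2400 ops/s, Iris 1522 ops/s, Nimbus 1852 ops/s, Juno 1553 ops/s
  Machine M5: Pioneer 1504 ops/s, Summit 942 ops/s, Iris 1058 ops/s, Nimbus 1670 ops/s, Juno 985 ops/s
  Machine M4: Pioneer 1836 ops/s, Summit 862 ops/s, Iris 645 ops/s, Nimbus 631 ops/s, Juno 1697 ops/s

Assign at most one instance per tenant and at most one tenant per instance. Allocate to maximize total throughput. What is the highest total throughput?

This is the linear assignment problem.
Optimal: Pioneer→Machine M2 (1357 ops/s), Summit→Machine M3 (2400 ops/s), Iris→Machine M1 (1659 ops/s), Nimbus→Machine M5 (1670 ops/s), Juno→Machine M4 (1697 ops/s) — total 1357+2400+1659+1670+1697 = 8783 ops/s.
Max-entry greedy (repeatedly take the single best remaining cell) gives 8419 ops/s, worse by 364.
Every other assignment is strictly worse.

Max total: 8783 ops/s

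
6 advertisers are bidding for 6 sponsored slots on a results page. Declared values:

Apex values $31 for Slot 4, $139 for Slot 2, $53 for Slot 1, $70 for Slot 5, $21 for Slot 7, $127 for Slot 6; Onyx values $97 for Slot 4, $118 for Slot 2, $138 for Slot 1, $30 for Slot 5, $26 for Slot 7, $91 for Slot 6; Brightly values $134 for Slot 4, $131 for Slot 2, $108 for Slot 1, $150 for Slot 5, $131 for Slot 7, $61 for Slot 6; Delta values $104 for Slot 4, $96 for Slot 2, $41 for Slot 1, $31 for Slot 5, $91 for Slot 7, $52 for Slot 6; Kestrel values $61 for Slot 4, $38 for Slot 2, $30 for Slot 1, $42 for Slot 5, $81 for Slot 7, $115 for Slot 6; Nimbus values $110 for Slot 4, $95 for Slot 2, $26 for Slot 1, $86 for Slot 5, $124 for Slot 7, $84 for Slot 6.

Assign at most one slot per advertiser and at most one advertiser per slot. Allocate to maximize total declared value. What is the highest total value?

Maximum total: $770

Optimal: Apex→Slot 2 ($139), Onyx→Slot 1 ($138), Brightly→Slot 5 ($150), Delta→Slot 4 ($104), Kestrel→Slot 6 ($115), Nimbus→Slot 7 ($124) — total 139+138+150+104+115+124 = $770.
Column-greedy (each slot in turn goes to its best remaining advertiser) gives $703, worse by 67.
Next-best assignment: Apex→Slot 2, Onyx→Slot 1, Brightly→Slot 5, Delta→Slot 7, Kestrel→Slot 6, Nimbus→Slot 4 = $743.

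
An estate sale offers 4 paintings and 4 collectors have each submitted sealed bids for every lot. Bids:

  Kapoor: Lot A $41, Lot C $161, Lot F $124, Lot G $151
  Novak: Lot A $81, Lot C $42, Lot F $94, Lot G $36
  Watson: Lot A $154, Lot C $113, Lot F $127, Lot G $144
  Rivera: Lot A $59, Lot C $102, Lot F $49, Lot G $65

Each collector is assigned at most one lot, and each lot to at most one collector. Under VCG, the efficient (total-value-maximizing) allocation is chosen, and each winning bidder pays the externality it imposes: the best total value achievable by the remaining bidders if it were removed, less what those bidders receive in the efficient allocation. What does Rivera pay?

Efficient allocation: Kapoor→Lot G ($151), Novak→Lot F ($94), Watson→Lot A ($154), Rivera→Lot C ($102); total welfare W = $501.
Rivera receives Lot C at value $102, so the others get W − 102 = $399.
Without Rivera: best allocation of the remaining 3 bidders over all 4 lots is Kapoor→Lot C ($161), Novak→Lot F ($94), Watson→Lot A ($154), total $409.
VCG payment = (others' best without Rivera) − (others' welfare with Rivera) = 409 − 399 = $10.

Rivera pays $10.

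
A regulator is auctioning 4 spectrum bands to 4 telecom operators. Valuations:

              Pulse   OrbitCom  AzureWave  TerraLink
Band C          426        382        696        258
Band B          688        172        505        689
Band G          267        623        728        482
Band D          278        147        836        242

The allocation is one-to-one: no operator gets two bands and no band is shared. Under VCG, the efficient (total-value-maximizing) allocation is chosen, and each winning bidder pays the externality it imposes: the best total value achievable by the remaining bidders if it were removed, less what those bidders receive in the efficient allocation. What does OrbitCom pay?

Efficient allocation: Pulse→Band C ($426M), OrbitCom→Band G ($623M), AzureWave→Band D ($836M), TerraLink→Band B ($689M); total welfare W = $2574M.
OrbitCom receives Band G at value $623M, so the others get W − 623 = $1951M.
Without OrbitCom: best allocation of the remaining 3 bidders over all 4 bands is Pulse→Band B ($688M), AzureWave→Band D ($836M), TerraLink→Band G ($482M), total $2006M.
VCG payment = (others' best without OrbitCom) − (others' welfare with OrbitCom) = 2006 − 1951 = $55M.

OrbitCom pays $55M.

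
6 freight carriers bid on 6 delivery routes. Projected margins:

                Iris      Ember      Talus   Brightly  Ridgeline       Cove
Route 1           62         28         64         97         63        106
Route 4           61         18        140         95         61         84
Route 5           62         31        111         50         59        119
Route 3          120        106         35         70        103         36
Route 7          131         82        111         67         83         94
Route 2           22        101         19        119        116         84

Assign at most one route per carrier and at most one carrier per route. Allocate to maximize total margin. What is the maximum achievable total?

Max total: $709k

Optimal: Iris→Route 7 ($131k), Ember→Route 3 ($106k), Talus→Route 4 ($140k), Brightly→Route 1 ($97k), Ridgeline→Route 2 ($116k), Cove→Route 5 ($119k) — total 131+106+140+97+116+119 = $709k.
Column-greedy (each route in turn goes to its best remaining carrier) gives $616k, worse by 93.
Every other assignment is strictly worse.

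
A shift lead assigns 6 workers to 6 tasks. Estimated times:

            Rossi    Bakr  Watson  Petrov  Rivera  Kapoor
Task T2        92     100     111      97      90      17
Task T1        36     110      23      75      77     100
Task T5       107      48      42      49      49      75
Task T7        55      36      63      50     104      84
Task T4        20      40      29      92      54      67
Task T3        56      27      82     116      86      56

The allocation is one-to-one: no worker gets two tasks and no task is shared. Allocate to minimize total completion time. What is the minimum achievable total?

Optimal: Rossi→Task T4 (20 min), Bakr→Task T3 (27 min), Watson→Task T1 (23 min), Petrov→Task T7 (50 min), Rivera→Task T5 (49 min), Kapoor→Task T2 (17 min) — total 20+27+23+50+49+17 = 186 min.
Column-greedy (each task in turn goes to its cheapest remaining worker) gives 244 min, worse by 58.
Next-best assignment: Rossi→Task T1, Bakr→Task T3, Watson→Task T4, Petrov→Task T7, Rivera→Task T5, Kapoor→Task T2 = 208 min.
Swapping Petrov↔Kapoor (Petrov→Task T2 97 min, Kapoor→Task T7 84 min) adds 114.
Checked against all permutations: 186 min is optimal.

Min total: 186 min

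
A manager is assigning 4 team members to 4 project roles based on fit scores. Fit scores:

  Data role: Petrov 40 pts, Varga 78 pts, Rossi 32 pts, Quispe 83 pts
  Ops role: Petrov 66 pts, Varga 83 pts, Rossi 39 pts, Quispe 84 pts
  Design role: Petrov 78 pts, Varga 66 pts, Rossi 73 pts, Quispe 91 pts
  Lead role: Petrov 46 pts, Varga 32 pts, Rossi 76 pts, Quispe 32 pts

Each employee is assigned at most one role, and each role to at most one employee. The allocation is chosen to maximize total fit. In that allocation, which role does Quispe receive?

Optimal: Petrov→Design role (78 pts), Varga→Ops role (83 pts), Rossi→Lead role (76 pts), Quispe→Data role (83 pts) — total 78+83+76+83 = 320 pts.
Max-entry greedy (repeatedly take the single best remaining cell) gives 290 pts, worse by 30.
Next-best assignment: Petrov→Design role, Varga→Data role, Rossi→Lead role, Quispe→Ops role = 316 pts.
Quispe's own top role is Design role (91 pts), but forcing Quispe→Design role and reassigning the rest optimally gives only 311 pts — worse by 9.

Quispe receives Data role.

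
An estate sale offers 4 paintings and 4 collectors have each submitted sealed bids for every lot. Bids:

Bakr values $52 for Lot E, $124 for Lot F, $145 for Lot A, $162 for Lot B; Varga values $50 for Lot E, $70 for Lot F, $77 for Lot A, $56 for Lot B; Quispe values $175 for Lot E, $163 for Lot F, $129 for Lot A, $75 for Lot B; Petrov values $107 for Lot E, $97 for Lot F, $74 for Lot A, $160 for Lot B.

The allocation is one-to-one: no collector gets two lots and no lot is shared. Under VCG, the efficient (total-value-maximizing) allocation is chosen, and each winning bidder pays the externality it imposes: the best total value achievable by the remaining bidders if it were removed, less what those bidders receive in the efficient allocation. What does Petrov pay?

Petrov pays $24.

Efficient allocation: Bakr→Lot A ($145), Varga→Lot F ($70), Quispe→Lot E ($175), Petrov→Lot B ($160); total welfare W = $550.
Petrov receives Lot B at value $160, so the others get W − 160 = $390.
Without Petrov: best allocation of the remaining 3 bidders over all 4 lots is Bakr→Lot B ($162), Varga→Lot A ($77), Quispe→Lot E ($175), total $414.
VCG payment = (others' best without Petrov) − (others' welfare with Petrov) = 414 − 390 = $24.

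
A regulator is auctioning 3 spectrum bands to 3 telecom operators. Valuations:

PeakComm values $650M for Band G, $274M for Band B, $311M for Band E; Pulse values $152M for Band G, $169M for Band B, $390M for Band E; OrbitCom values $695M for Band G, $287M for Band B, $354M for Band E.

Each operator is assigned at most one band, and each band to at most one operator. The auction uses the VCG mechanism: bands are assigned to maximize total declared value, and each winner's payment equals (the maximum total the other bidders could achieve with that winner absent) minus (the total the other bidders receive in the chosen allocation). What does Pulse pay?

Efficient allocation: PeakComm→Band B ($274M), Pulse→Band E ($390M), OrbitCom→Band G ($695M); total welfare W = $1359M.
Pulse receives Band E at value $390M, so the others get W − 390 = $969M.
Without Pulse: best allocation of the remaining 2 bidders over all 3 bands is PeakComm→Band E ($311M), OrbitCom→Band G ($695M), total $1006M.
VCG payment = (others' best without Pulse) − (others' welfare with Pulse) = 1006 − 969 = $37M.

Pulse pays $37M.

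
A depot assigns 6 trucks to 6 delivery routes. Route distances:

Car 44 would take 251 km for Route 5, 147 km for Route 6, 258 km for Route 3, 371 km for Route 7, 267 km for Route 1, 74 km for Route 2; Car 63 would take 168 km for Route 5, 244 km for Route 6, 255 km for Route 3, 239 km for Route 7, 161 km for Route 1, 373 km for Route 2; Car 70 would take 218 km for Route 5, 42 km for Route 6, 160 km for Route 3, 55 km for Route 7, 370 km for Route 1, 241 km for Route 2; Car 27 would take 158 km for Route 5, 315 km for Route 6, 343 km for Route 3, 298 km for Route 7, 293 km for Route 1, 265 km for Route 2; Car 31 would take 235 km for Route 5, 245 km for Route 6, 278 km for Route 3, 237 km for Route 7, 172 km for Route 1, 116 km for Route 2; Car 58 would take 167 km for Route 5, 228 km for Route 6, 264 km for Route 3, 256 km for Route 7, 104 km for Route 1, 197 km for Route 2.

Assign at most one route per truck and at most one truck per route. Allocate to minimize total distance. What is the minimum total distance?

Optimal: Car 44→Route 6 (147 km), Car 63→Route 3 (255 km), Car 70→Route 7 (55 km), Car 27→Route 5 (158 km), Car 31→Route 2 (116 km), Car 58→Route 1 (104 km) — total 147+255+55+158+116+104 = 835 km.
Next-best assignment: Car 44→Route 2, Car 63→Route 3, Car 70→Route 6, Car 27→Route 5, Car 31→Route 7, Car 58→Route 1 = 870 km.
Swapping Car 58↔Car 31 (Car 58→Route 2 197 km, Car 31→Route 1 172 km) adds 149.
Checked against all permutations: 835 km is optimal.

Minimum total: 835 km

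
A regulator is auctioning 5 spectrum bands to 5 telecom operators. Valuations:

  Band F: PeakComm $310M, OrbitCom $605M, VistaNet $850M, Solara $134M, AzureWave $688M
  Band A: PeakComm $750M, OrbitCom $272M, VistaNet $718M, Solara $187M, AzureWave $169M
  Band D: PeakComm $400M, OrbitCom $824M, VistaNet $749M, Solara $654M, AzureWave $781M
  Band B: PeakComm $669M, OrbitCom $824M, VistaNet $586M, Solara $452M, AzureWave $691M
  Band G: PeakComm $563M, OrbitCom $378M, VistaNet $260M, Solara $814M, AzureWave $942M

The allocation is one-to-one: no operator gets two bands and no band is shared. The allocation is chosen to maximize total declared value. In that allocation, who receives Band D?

Optimal: PeakComm→Band A ($750M), OrbitCom→Band B ($824M), VistaNet→Band F ($850M), Solara→Band D ($654M), AzureWave→Band G ($942M) — total 750+824+850+654+942 = $4020M.
Row-greedy (each operator in turn takes its best remaining band) gives $3929M, worse by 91.
Next-best assignment: PeakComm→Band A, OrbitCom→Band B, VistaNet→Band F, Solara→Band G, AzureWave→Band D = $4019M.
No other one-to-one assignment exceeds $4020M.
Solara's own top band is Band G ($814M), but forcing Solara→Band G and reassigning the rest optimally gives only $4019M — worse by 1.

Solara receives Band D.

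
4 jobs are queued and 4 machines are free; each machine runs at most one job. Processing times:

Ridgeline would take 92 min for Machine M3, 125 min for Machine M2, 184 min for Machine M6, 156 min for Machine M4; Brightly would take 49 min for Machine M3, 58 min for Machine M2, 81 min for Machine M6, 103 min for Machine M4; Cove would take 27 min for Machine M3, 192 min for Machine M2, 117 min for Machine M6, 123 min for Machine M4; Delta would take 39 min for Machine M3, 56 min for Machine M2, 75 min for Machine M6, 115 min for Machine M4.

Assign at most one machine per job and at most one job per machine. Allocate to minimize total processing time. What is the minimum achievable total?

Treat this as an assignment problem: match each job to one machine.
Optimal: Ridgeline→Machine M4 (156 min), Brightly→Machine M2 (58 min), Cove→Machine M3 (27 min), Delta→Machine M6 (75 min) — total 156+58+27+75 = 316 min.
Column-greedy (each machine in turn goes to its cheapest remaining job) gives 320 min, worse by 4.
Checked against all permutations: 316 min is optimal.

Minimum total: 316 min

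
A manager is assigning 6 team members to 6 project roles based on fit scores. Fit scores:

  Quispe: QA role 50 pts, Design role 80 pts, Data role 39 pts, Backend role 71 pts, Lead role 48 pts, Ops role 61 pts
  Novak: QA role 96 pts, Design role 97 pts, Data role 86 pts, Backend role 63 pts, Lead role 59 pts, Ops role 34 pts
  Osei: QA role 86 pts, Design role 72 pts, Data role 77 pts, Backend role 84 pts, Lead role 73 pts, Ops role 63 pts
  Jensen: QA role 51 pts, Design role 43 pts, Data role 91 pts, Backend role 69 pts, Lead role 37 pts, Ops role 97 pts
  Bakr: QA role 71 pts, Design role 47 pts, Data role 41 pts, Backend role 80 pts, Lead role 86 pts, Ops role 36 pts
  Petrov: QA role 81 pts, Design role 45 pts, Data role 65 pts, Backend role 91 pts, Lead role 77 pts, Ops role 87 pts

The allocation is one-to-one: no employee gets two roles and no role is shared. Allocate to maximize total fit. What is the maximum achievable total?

Max total: 527 pts

Treat this as an assignment problem: match each employee to one role.
Optimal: Quispe→Design role (80 pts), Novak→QA role (96 pts), Osei→Data role (77 pts), Jensen→Ops role (97 pts), Bakr→Lead role (86 pts), Petrov→Backend role (91 pts) — total 80+96+77+97+86+91 = 527 pts.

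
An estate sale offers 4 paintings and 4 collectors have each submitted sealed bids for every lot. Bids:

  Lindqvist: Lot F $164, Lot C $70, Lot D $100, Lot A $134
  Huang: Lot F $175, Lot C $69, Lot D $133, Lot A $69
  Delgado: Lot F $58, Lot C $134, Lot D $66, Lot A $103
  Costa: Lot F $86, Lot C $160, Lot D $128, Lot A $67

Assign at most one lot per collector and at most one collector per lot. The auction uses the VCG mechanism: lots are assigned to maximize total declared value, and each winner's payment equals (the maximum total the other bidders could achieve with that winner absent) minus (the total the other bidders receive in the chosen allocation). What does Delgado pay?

Delgado pays $32.

Efficient allocation: Lindqvist→Lot A ($134), Huang→Lot F ($175), Delgado→Lot C ($134), Costa→Lot D ($128); total welfare W = $571.
Delgado receives Lot C at value $134, so the others get W − 134 = $437.
Without Delgado: best allocation of the remaining 3 bidders over all 4 lots is Lindqvist→Lot A ($134), Huang→Lot F ($175), Costa→Lot C ($160), total $469.
VCG payment = (others' best without Delgado) − (others' welfare with Delgado) = 469 − 437 = $32.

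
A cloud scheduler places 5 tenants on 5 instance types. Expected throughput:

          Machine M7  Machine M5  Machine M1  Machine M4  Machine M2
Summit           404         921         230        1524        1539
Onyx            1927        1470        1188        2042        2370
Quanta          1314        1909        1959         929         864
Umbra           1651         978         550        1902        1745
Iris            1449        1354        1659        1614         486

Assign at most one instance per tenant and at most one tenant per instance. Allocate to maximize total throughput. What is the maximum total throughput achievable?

Optimal: Summit→Machine M4 (1524 ops/s), Onyx→Machine M2 (2370 ops/s), Quanta→Machine M5 (1909 ops/s), Umbra→Machine M7 (1651 ops/s), Iris→Machine M1 (1659 ops/s) — total 1524+2370+1909+1651+1659 = 9113 ops/s.
Row-greedy (each tenant in turn takes its best remaining instance) gives 8545 ops/s, worse by 568.
Next-best assignment: Summit→Machine M2, Onyx→Machine M7, Quanta→Machine M5, Umbra→Machine M4, Iris→Machine M1 = 8936 ops/s.
Swapping Summit↔Quanta (Summit→Machine M5 921 ops/s, Quanta→Machine M4 929 ops/s) loses 1583.
No other one-to-one assignment exceeds 9113 ops/s.

Max total: 9113 ops/s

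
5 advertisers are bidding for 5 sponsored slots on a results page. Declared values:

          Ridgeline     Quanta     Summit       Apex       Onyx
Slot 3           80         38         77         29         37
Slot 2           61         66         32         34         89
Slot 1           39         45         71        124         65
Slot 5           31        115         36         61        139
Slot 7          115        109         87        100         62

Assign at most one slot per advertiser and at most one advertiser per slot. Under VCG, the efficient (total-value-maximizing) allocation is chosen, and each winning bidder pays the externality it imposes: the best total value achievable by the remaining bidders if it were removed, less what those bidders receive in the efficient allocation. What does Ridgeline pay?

Efficient allocation: Ridgeline→Slot 7 ($115), Quanta→Slot 2 ($66), Summit→Slot 3 ($77), Apex→Slot 1 ($124), Onyx→Slot 5 ($139); total welfare W = $521.
Ridgeline receives Slot 7 at value $115, so the others get W − 115 = $406.
Without Ridgeline: best allocation of the remaining 4 bidders over all 5 slots is Quanta→Slot 7 ($109), Summit→Slot 3 ($77), Apex→Slot 1 ($124), Onyx→Slot 5 ($139), total $449.
VCG payment = (others' best without Ridgeline) − (others' welfare with Ridgeline) = 449 − 406 = $43.

Ridgeline pays $43.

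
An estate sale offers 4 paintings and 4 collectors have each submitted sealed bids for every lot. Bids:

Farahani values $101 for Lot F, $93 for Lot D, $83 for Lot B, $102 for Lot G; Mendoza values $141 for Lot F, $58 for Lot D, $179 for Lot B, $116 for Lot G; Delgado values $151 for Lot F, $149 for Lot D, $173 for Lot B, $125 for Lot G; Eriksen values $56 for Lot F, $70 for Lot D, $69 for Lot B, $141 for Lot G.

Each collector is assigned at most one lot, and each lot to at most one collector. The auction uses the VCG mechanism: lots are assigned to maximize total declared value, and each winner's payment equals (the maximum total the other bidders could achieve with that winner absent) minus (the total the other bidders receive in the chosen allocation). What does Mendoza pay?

Efficient allocation: Farahani→Lot F ($101), Mendoza→Lot B ($179), Delgado→Lot D ($149), Eriksen→Lot G ($141); total welfare W = $570.
Mendoza receives Lot B at value $179, so the others get W − 179 = $391.
Without Mendoza: best allocation of the remaining 3 bidders over all 4 lots is Farahani→Lot F ($101), Delgado→Lot B ($173), Eriksen→Lot G ($141), total $415.
VCG payment = (others' best without Mendoza) − (others' welfare with Mendoza) = 415 − 391 = $24.

Mendoza pays $24.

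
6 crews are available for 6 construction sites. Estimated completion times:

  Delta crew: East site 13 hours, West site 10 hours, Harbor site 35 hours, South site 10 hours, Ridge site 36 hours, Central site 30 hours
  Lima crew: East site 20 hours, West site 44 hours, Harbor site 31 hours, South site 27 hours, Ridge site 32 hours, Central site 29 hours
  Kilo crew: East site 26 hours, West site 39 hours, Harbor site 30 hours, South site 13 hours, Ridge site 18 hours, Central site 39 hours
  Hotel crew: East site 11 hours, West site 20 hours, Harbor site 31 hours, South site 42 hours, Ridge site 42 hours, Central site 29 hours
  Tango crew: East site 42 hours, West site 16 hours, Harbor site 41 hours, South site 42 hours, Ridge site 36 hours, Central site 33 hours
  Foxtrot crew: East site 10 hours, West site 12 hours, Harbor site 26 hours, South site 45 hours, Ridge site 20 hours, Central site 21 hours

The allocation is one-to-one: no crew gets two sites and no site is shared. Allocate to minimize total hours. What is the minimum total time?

Optimal: Delta crew→South site (10 hours), Lima crew→Harbor site (31 hours), Kilo crew→Ridge site (18 hours), Hotel crew→East site (11 hours), Tango crew→West site (16 hours), Foxtrot crew→Central site (21 hours) — total 10+31+18+11+16+21 = 107 hours.
Column-greedy (each site in turn goes to its cheapest remaining crew) gives 142 hours, worse by 35.
Next-best assignment: Delta crew→South site, Lima crew→Central site, Kilo crew→Ridge site, Hotel crew→East site, Tango crew→West site, Foxtrot crew→Harbor site = 110 hours.

Min total: 107 hours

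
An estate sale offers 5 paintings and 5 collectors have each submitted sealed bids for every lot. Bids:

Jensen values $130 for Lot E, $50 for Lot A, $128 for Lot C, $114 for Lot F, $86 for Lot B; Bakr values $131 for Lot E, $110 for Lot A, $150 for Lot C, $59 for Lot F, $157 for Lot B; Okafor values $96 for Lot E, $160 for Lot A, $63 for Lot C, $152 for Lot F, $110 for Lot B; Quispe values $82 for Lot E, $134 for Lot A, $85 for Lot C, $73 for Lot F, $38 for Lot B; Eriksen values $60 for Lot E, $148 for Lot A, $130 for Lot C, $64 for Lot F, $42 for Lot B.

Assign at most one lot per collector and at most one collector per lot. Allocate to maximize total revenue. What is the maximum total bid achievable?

Optimal: Jensen→Lot E ($130), Bakr→Lot B ($157), Okafor→Lot F ($152), Quispe→Lot A ($134), Eriksen→Lot C ($130) — total 130+157+152+134+130 = $703.
Column-greedy (each lot in turn goes to its best remaining collector) gives $573, worse by 130.
Next-best assignment: Jensen→Lot E, Bakr→Lot B, Okafor→Lot F, Quispe→Lot C, Eriksen→Lot A = $672.

Maximum total: $703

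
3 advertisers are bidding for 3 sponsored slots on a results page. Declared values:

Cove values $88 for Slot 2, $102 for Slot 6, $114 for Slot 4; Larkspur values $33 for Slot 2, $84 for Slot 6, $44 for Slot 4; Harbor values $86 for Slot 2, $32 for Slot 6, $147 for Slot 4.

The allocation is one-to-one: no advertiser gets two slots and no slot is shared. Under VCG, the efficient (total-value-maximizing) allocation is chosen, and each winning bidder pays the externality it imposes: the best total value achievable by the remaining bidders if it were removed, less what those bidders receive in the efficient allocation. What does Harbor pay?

Harbor pays $26.

Efficient allocation: Cove→Slot 2 ($88), Larkspur→Slot 6 ($84), Harbor→Slot 4 ($147); total welfare W = $319.
Harbor receives Slot 4 at value $147, so the others get W − 147 = $172.
Without Harbor: best allocation of the remaining 2 bidders over all 3 slots is Cove→Slot 4 ($114), Larkspur→Slot 6 ($84), total $198.
VCG payment = (others' best without Harbor) − (others' welfare with Harbor) = 198 − 172 = $26.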